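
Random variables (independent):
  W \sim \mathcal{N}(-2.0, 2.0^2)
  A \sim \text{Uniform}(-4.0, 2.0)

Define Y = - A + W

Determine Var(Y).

For independent RVs: Var(aX + bY) = a²Var(X) + b²Var(Y)
Var(W) = 4
Var(A) = 3
Var(Y) = 1²*4 + (-1)²*3
= 1*4 + 1*3 = 7

7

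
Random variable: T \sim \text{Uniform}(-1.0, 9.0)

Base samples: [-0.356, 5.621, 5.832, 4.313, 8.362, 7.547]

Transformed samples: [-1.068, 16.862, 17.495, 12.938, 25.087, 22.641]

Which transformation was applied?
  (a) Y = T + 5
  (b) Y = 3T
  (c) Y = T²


Checking option (b) Y = 3T:
  T = -0.356 -> Y = -1.068 ✓
  T = 5.621 -> Y = 16.862 ✓
  T = 5.832 -> Y = 17.495 ✓
All samples match this transformation.

(b) 3T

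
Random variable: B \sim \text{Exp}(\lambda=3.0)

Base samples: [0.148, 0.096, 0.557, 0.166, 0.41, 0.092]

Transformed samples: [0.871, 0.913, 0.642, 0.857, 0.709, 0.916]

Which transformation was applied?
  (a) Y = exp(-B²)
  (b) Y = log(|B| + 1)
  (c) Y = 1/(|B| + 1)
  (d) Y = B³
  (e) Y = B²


Checking option (c) Y = 1/(|B| + 1):
  B = 0.148 -> Y = 0.871 ✓
  B = 0.096 -> Y = 0.913 ✓
  B = 0.557 -> Y = 0.642 ✓
All samples match this transformation.

(c) 1/(|B| + 1)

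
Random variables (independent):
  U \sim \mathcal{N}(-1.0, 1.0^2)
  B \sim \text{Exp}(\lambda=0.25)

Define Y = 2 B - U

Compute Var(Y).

For independent RVs: Var(aX + bY) = a²Var(X) + b²Var(Y)
Var(U) = 1
Var(B) = 16
Var(Y) = (-1)²*1 + 2²*16
= 1*1 + 4*16 = 65

65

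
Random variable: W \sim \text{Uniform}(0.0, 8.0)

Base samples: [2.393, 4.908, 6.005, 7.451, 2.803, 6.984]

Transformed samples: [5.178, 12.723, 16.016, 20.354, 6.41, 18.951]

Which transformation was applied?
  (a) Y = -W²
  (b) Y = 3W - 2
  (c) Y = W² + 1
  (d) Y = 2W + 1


Checking option (b) Y = 3W - 2:
  W = 2.393 -> Y = 5.178 ✓
  W = 4.908 -> Y = 12.723 ✓
  W = 6.005 -> Y = 16.016 ✓
All samples match this transformation.

(b) 3W - 2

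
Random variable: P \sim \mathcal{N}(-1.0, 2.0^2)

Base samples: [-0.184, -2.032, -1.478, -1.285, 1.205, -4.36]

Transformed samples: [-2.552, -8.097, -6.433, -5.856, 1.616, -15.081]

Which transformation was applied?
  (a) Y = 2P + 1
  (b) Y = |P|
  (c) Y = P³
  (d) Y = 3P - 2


Checking option (d) Y = 3P - 2:
  P = -0.184 -> Y = -2.552 ✓
  P = -2.032 -> Y = -8.097 ✓
  P = -1.478 -> Y = -6.433 ✓
All samples match this transformation.

(d) 3P - 2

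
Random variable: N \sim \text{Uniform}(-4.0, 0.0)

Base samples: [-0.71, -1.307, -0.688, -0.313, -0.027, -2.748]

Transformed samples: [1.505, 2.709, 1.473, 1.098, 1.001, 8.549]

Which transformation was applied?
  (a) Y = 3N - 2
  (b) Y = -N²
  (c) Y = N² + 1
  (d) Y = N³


Checking option (c) Y = N² + 1:
  N = -0.71 -> Y = 1.505 ✓
  N = -1.307 -> Y = 2.709 ✓
  N = -0.688 -> Y = 1.473 ✓
All samples match this transformation.

(c) N² + 1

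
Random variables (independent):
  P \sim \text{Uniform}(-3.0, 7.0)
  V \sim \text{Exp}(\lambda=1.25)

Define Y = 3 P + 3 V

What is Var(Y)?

For independent RVs: Var(aX + bY) = a²Var(X) + b²Var(Y)
Var(P) = 8.3333333
Var(V) = 0.64
Var(Y) = 3²*8.3333333 + 3²*0.64
= 9*8.3333333 + 9*0.64 = 80.76

80.76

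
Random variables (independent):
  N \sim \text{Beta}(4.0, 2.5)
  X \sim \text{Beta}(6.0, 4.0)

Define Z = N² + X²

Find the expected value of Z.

E[Z] = E[N²] + E[X²]
E[N²] = Var(N) + E[N]² = 0.031558185 + 0.37869822 = 0.41025641
E[X²] = Var(X) + E[X]² = 0.021818182 + 0.36 = 0.38181818
E[Z] = 0.41025641 + 0.38181818 = 0.79207459

0.79207459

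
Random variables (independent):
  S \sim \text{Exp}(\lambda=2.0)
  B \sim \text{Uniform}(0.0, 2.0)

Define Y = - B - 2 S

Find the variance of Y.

For independent RVs: Var(aX + bY) = a²Var(X) + b²Var(Y)
Var(S) = 0.25
Var(B) = 0.33333333
Var(Y) = (-2)²*0.25 + (-1)²*0.33333333
= 4*0.25 + 1*0.33333333 = 1.3333333

1.3333333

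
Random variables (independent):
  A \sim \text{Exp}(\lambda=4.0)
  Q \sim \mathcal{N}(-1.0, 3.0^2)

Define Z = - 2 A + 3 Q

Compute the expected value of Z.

E[Z] = -2*E[A] + 3*E[Q]
E[A] = 0.25
E[Q] = -1
E[Z] = -2*0.25 + 3*(-1) = -3.5

-3.5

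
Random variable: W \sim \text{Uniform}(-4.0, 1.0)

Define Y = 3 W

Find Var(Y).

For Y = aW + b: Var(Y) = a² * Var(W)
Var(W) = (1 + 4)^2/12 = 2.0833333
Var(Y) = 3² * 2.0833333 = 9 * 2.0833333 = 18.75

18.75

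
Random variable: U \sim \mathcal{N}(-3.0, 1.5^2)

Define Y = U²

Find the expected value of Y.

E[U²] = Var(U) + (E[U])² = 2.25 + 9 = 11.25

11.25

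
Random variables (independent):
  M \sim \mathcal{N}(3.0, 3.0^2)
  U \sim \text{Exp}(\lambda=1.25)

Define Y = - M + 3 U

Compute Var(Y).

For independent RVs: Var(aX + bY) = a²Var(X) + b²Var(Y)
Var(M) = 9
Var(U) = 0.64
Var(Y) = (-1)²*9 + 3²*0.64
= 1*9 + 9*0.64 = 14.76

14.76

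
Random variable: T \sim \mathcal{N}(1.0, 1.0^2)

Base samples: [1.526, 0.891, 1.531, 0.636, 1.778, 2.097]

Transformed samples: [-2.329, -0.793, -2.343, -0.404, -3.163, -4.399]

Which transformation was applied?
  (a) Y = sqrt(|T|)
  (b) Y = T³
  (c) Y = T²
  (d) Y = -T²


Checking option (d) Y = -T²:
  T = 1.526 -> Y = -2.329 ✓
  T = 0.891 -> Y = -0.793 ✓
  T = 1.531 -> Y = -2.343 ✓
All samples match this transformation.

(d) -T²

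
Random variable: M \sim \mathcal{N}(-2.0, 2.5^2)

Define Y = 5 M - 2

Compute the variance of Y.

For Y = aM + b: Var(Y) = a² * Var(M)
Var(M) = 2.5^2 = 6.25
Var(Y) = 5² * 6.25 = 25 * 6.25 = 156.25

156.25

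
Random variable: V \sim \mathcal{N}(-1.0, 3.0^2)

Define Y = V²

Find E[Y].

E[V²] = Var(V) + (E[V])² = 9 + 1 = 10

10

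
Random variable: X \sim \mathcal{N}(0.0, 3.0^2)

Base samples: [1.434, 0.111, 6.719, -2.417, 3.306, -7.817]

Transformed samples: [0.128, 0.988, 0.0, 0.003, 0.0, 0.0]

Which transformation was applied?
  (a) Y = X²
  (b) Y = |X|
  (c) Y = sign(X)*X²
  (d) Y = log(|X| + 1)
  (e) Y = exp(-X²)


Checking option (e) Y = exp(-X²):
  X = 1.434 -> Y = 0.128 ✓
  X = 0.111 -> Y = 0.988 ✓
  X = 6.719 -> Y = 0.0 ✓
All samples match this transformation.

(e) exp(-X²)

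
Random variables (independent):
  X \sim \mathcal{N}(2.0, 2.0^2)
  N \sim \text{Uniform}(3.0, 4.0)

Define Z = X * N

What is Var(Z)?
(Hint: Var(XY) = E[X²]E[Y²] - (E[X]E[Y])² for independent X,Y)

Var(XY) = E[X²]E[Y²] - (E[X]E[Y])²
E[X] = 2, Var(X) = 4
E[N] = 3.5, Var(N) = 0.083333333
E[X²] = 4 + 2² = 8
E[N²] = 0.083333333 + 3.5² = 12.333333
Var(Z) = 8*12.333333 - (2*3.5)²
= 98.666667 - 49 = 49.666667

49.666667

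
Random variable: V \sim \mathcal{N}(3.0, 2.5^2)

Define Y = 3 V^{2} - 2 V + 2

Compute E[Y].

E[Y] = 3*E[V²] - 2*E[V] + 2
E[V] = 3
E[V²] = Var(V) + (E[V])² = 6.25 + 9 = 15.25
E[Y] = 3*15.25 - 2*3 + 2 = 41.75

41.75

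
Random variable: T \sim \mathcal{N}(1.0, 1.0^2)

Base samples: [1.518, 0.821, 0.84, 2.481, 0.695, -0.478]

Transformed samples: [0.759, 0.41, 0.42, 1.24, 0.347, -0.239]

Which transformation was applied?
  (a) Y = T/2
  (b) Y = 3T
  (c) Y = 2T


Checking option (a) Y = T/2:
  T = 1.518 -> Y = 0.759 ✓
  T = 0.821 -> Y = 0.41 ✓
  T = 0.84 -> Y = 0.42 ✓
All samples match this transformation.

(a) T/2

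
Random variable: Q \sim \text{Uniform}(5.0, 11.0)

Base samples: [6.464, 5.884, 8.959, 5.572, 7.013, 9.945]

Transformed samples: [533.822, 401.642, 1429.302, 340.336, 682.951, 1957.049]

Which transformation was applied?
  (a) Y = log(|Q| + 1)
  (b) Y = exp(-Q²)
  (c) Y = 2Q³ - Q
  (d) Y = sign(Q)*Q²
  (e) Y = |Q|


Checking option (c) Y = 2Q³ - Q:
  Q = 6.464 -> Y = 533.822 ✓
  Q = 5.884 -> Y = 401.642 ✓
  Q = 8.959 -> Y = 1429.302 ✓
All samples match this transformation.

(c) 2Q³ - Q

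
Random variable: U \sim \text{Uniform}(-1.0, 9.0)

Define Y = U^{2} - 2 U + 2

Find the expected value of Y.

E[Y] = 1*E[U²] - 2*E[U] + 2
E[U] = 4
E[U²] = Var(U) + (E[U])² = 8.3333333 + 16 = 24.333333
E[Y] = 1*24.333333 - 2*4 + 2 = 18.333333

18.333333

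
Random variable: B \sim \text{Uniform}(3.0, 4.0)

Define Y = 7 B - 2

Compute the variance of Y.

For Y = aB + b: Var(Y) = a² * Var(B)
Var(B) = (4 - 3)^2/12 = 0.083333333
Var(Y) = 7² * 0.083333333 = 49 * 0.083333333 = 4.0833333

4.0833333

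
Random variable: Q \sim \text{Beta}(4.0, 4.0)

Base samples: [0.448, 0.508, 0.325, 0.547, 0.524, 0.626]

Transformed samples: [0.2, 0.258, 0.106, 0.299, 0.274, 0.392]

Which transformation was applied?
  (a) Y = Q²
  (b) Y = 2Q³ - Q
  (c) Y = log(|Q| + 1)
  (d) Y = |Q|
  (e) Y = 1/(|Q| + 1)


Checking option (a) Y = Q²:
  Q = 0.448 -> Y = 0.2 ✓
  Q = 0.508 -> Y = 0.258 ✓
  Q = 0.325 -> Y = 0.106 ✓
All samples match this transformation.

(a) Q²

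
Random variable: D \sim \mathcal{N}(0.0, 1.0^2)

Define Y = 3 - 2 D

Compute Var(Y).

For Y = aD + b: Var(Y) = a² * Var(D)
Var(D) = 1.0^2 = 1
Var(Y) = (-2)² * 1 = 4 * 1 = 4

4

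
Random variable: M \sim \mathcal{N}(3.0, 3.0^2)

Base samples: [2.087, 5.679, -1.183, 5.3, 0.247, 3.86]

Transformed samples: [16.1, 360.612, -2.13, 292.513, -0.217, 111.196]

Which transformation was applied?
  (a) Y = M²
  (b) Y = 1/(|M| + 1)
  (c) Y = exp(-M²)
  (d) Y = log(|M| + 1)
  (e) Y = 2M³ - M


Checking option (e) Y = 2M³ - M:
  M = 2.087 -> Y = 16.1 ✓
  M = 5.679 -> Y = 360.612 ✓
  M = -1.183 -> Y = -2.13 ✓
All samples match this transformation.

(e) 2M³ - M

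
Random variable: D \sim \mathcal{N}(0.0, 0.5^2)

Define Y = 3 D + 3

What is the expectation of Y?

For Y = 3D + 3:
E[Y] = 3 * E[D] + 3
E[D] = 0.0 = 0
E[Y] = 3 * 0 + 3 = 3

3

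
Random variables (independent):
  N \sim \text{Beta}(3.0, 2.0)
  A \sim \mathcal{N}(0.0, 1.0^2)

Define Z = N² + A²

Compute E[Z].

E[Z] = E[N²] + E[A²]
E[N²] = Var(N) + E[N]² = 0.04 + 0.36 = 0.4
E[A²] = Var(A) + E[A]² = 1 + 0 = 1
E[Z] = 0.4 + 1 = 1.4

1.4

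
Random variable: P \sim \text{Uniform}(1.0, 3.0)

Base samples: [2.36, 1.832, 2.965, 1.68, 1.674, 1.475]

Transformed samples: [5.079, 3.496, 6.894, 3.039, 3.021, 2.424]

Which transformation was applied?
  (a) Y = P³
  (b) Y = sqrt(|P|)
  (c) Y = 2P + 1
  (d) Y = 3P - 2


Checking option (d) Y = 3P - 2:
  P = 2.36 -> Y = 5.079 ✓
  P = 1.832 -> Y = 3.496 ✓
  P = 2.965 -> Y = 6.894 ✓
All samples match this transformation.

(d) 3P - 2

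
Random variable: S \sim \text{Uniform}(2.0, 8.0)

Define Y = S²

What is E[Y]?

Using E[X²] = Var(X) + (E[X])²:
E[S] = 5
Var(S) = (8 - 2)^2/12 = 3
E[S²] = 3 + 5² = 3 + 25 = 28

28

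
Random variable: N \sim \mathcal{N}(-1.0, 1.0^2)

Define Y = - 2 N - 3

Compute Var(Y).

For Y = aN + b: Var(Y) = a² * Var(N)
Var(N) = 1.0^2 = 1
Var(Y) = (-2)² * 1 = 4 * 1 = 4

4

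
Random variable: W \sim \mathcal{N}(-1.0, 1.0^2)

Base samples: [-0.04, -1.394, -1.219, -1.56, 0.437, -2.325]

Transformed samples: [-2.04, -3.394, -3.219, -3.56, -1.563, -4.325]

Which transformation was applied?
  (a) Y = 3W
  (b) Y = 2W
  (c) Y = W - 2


Checking option (c) Y = W - 2:
  W = -0.04 -> Y = -2.04 ✓
  W = -1.394 -> Y = -3.394 ✓
  W = -1.219 -> Y = -3.219 ✓
All samples match this transformation.

(c) W - 2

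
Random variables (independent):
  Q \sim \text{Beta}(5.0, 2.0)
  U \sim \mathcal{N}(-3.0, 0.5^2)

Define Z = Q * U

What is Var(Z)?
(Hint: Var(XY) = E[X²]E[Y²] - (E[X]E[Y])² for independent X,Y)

Var(XY) = E[X²]E[Y²] - (E[X]E[Y])²
E[Q] = 0.71428571, Var(Q) = 0.025510204
E[U] = -3, Var(U) = 0.25
E[Q²] = 0.025510204 + 0.71428571² = 0.53571429
E[U²] = 0.25 + (-3)² = 9.25
Var(Z) = 0.53571429*9.25 - (0.71428571*(-3))²
= 4.9553571 - 4.5918367 = 0.36352041

0.36352041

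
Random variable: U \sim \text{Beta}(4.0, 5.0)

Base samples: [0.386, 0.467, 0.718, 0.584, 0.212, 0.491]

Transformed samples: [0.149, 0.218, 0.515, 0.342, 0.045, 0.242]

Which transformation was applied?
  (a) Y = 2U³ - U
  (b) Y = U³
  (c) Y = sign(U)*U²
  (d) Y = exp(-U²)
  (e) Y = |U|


Checking option (c) Y = sign(U)*U²:
  U = 0.386 -> Y = 0.149 ✓
  U = 0.467 -> Y = 0.218 ✓
  U = 0.718 -> Y = 0.515 ✓
All samples match this transformation.

(c) sign(U)*U²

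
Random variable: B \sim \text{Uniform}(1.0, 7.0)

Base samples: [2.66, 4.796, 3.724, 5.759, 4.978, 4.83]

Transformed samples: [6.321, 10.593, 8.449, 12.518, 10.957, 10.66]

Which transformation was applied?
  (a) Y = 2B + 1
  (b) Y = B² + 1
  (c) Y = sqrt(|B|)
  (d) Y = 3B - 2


Checking option (a) Y = 2B + 1:
  B = 2.66 -> Y = 6.321 ✓
  B = 4.796 -> Y = 10.593 ✓
  B = 3.724 -> Y = 8.449 ✓
All samples match this transformation.

(a) 2B + 1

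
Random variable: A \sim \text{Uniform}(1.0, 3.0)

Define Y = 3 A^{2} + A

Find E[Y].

E[Y] = 3*E[A²] + 1*E[A]
E[A] = 2
E[A²] = Var(A) + (E[A])² = 0.33333333 + 4 = 4.3333333
E[Y] = 3*4.3333333 + 1*2 = 15

15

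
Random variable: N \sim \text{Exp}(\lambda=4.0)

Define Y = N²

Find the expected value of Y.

E[N²] = Var(N) + (E[N])² = 0.0625 + 0.0625 = 0.125

0.125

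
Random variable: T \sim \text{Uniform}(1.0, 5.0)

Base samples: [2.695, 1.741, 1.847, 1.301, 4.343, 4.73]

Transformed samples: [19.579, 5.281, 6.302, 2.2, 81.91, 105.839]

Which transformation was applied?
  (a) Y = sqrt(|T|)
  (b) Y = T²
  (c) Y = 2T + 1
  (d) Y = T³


Checking option (d) Y = T³:
  T = 2.695 -> Y = 19.579 ✓
  T = 1.741 -> Y = 5.281 ✓
  T = 1.847 -> Y = 6.302 ✓
All samples match this transformation.

(d) T³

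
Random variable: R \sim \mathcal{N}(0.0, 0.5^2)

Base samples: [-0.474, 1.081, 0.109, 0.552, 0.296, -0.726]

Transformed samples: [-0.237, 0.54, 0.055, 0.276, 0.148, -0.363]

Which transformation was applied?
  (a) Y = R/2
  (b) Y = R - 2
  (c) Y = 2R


Checking option (a) Y = R/2:
  R = -0.474 -> Y = -0.237 ✓
  R = 1.081 -> Y = 0.54 ✓
  R = 0.109 -> Y = 0.055 ✓
All samples match this transformation.

(a) R/2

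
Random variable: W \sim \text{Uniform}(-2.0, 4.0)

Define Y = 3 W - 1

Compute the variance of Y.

For Y = aW + b: Var(Y) = a² * Var(W)
Var(W) = (4 + 2)^2/12 = 3
Var(Y) = 3² * 3 = 9 * 3 = 27

27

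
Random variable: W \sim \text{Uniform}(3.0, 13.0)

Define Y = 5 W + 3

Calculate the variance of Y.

For Y = aW + b: Var(Y) = a² * Var(W)
Var(W) = (13 - 3)^2/12 = 8.3333333
Var(Y) = 5² * 8.3333333 = 25 * 8.3333333 = 208.33333

208.33333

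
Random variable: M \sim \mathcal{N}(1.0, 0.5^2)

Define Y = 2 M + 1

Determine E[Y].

For Y = 2M + 1:
E[Y] = 2 * E[M] + 1
E[M] = 1.0 = 1
E[Y] = 2 * 1 + 1 = 3

3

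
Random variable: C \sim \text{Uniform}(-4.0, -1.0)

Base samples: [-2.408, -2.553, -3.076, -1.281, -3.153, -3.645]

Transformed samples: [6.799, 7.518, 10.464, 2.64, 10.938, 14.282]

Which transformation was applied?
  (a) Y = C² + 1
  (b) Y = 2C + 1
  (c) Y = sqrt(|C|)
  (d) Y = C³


Checking option (a) Y = C² + 1:
  C = -2.408 -> Y = 6.799 ✓
  C = -2.553 -> Y = 7.518 ✓
  C = -3.076 -> Y = 10.464 ✓
All samples match this transformation.

(a) C² + 1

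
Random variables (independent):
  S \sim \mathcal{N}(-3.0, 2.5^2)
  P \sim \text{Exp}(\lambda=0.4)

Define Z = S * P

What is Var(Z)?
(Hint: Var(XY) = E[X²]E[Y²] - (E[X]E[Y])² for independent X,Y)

Var(XY) = E[X²]E[Y²] - (E[X]E[Y])²
E[S] = -3, Var(S) = 6.25
E[P] = 2.5, Var(P) = 6.25
E[S²] = 6.25 + (-3)² = 15.25
E[P²] = 6.25 + 2.5² = 12.5
Var(Z) = 15.25*12.5 - (-3*2.5)²
= 190.625 - 56.25 = 134.375

134.375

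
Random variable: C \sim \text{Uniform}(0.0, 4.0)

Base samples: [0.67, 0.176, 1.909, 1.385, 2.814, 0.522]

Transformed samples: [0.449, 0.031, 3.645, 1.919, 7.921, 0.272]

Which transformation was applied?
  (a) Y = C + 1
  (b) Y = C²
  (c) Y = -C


Checking option (b) Y = C²:
  C = 0.67 -> Y = 0.449 ✓
  C = 0.176 -> Y = 0.031 ✓
  C = 1.909 -> Y = 3.645 ✓
All samples match this transformation.

(b) C²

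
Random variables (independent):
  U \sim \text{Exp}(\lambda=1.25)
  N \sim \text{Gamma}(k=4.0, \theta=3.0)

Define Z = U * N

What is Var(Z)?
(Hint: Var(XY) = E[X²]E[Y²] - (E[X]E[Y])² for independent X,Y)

Var(XY) = E[X²]E[Y²] - (E[X]E[Y])²
E[U] = 0.8, Var(U) = 0.64
E[N] = 12, Var(N) = 36
E[U²] = 0.64 + 0.8² = 1.28
E[N²] = 36 + 12² = 180
Var(Z) = 1.28*180 - (0.8*12)²
= 230.4 - 92.16 = 138.24

138.24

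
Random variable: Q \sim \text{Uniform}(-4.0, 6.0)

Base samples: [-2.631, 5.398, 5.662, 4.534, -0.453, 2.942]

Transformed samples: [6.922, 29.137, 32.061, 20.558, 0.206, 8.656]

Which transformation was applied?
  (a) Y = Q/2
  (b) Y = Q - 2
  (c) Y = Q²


Checking option (c) Y = Q²:
  Q = -2.631 -> Y = 6.922 ✓
  Q = 5.398 -> Y = 29.137 ✓
  Q = 5.662 -> Y = 32.061 ✓
All samples match this transformation.

(c) Q²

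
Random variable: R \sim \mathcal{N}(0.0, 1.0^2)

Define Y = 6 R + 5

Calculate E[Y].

For Y = 6R + 5:
E[Y] = 6 * E[R] + 5
E[R] = 0.0 = 0
E[Y] = 6 * 0 + 5 = 5

5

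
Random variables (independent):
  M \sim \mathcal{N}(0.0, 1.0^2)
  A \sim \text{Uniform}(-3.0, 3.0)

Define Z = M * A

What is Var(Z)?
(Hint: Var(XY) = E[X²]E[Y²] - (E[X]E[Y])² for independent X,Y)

Var(XY) = E[X²]E[Y²] - (E[X]E[Y])²
E[M] = 0, Var(M) = 1
E[A] = 0, Var(A) = 3
E[M²] = 1 + 0² = 1
E[A²] = 3 + 0² = 3
Var(Z) = 1*3 - (0*0)²
= 3 - 0 = 3

3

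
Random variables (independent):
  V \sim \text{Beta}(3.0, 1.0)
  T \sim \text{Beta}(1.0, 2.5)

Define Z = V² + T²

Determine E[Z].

E[Z] = E[V²] + E[T²]
E[V²] = Var(V) + E[V]² = 0.0375 + 0.5625 = 0.6
E[T²] = Var(T) + E[T]² = 0.045351474 + 0.081632653 = 0.12698413
E[Z] = 0.6 + 0.12698413 = 0.72698413

0.72698413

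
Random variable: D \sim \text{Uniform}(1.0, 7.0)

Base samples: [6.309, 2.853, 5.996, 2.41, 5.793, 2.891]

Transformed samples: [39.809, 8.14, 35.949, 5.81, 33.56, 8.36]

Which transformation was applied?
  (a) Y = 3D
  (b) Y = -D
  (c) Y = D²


Checking option (c) Y = D²:
  D = 6.309 -> Y = 39.809 ✓
  D = 2.853 -> Y = 8.14 ✓
  D = 5.996 -> Y = 35.949 ✓
All samples match this transformation.

(c) D²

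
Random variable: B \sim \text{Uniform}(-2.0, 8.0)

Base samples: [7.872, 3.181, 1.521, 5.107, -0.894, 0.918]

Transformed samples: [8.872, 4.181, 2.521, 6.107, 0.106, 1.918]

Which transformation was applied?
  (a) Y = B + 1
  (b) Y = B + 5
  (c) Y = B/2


Checking option (a) Y = B + 1:
  B = 7.872 -> Y = 8.872 ✓
  B = 3.181 -> Y = 4.181 ✓
  B = 1.521 -> Y = 2.521 ✓
All samples match this transformation.

(a) B + 1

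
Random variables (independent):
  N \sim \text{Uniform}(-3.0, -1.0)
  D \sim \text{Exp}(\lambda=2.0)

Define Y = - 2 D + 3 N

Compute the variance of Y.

For independent RVs: Var(aX + bY) = a²Var(X) + b²Var(Y)
Var(N) = 0.33333333
Var(D) = 0.25
Var(Y) = 3²*0.33333333 + (-2)²*0.25
= 9*0.33333333 + 4*0.25 = 4

4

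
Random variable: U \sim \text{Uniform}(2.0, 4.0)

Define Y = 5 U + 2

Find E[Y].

For Y = 5U + 2:
E[Y] = 5 * E[U] + 2
E[U] = (2 + 4)/2 = 3
E[Y] = 5 * 3 + 2 = 17

17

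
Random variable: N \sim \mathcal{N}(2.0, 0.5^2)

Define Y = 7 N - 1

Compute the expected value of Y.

For Y = 7N - 1:
E[Y] = 7 * E[N] - 1
E[N] = 2.0 = 2
E[Y] = 7 * 2 - 1 = 13

13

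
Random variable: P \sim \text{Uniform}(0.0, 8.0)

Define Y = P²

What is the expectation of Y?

E[P²] = Var(P) + (E[P])² = 5.3333333 + 16 = 21.333333

21.333333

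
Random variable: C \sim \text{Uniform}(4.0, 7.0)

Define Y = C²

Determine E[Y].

Using E[X²] = Var(X) + (E[X])²:
E[C] = 5.5
Var(C) = (7 - 4)^2/12 = 0.75
E[C²] = 0.75 + 5.5² = 0.75 + 30.25 = 31

31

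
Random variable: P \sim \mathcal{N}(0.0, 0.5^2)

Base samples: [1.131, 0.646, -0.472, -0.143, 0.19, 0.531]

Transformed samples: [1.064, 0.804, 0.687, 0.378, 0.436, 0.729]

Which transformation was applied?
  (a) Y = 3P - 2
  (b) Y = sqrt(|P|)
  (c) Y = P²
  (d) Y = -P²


Checking option (b) Y = sqrt(|P|):
  P = 1.131 -> Y = 1.064 ✓
  P = 0.646 -> Y = 0.804 ✓
  P = -0.472 -> Y = 0.687 ✓
All samples match this transformation.

(b) sqrt(|P|)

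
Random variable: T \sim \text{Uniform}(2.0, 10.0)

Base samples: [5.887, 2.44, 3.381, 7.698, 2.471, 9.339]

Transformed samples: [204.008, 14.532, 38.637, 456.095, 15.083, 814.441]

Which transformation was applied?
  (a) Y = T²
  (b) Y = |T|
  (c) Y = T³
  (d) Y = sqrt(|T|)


Checking option (c) Y = T³:
  T = 5.887 -> Y = 204.008 ✓
  T = 2.44 -> Y = 14.532 ✓
  T = 3.381 -> Y = 38.637 ✓
All samples match this transformation.

(c) T³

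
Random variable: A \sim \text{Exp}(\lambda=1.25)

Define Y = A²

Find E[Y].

E[A²] = Var(A) + (E[A])² = 0.64 + 0.64 = 1.28

1.28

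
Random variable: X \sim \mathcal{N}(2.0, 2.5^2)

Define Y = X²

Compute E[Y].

E[X²] = Var(X) + (E[X])² = 6.25 + 4 = 10.25

10.25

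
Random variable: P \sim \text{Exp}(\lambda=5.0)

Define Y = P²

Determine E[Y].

Using E[X²] = Var(X) + (E[X])²:
E[P] = 0.2
Var(P) = 1/5.0^2 = 0.04
E[P²] = 0.04 + 0.2² = 0.04 + 0.04 = 0.08

0.08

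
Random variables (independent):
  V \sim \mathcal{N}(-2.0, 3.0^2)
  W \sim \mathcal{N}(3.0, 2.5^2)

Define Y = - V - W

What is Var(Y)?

For independent RVs: Var(aX + bY) = a²Var(X) + b²Var(Y)
Var(V) = 9
Var(W) = 6.25
Var(Y) = (-1)²*9 + (-1)²*6.25
= 1*9 + 1*6.25 = 15.25

15.25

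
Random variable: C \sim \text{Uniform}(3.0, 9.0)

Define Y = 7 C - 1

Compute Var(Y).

For Y = aC + b: Var(Y) = a² * Var(C)
Var(C) = (9 - 3)^2/12 = 3
Var(Y) = 7² * 3 = 49 * 3 = 147

147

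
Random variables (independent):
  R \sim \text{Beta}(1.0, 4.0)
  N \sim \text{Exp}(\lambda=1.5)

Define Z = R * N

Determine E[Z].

For independent RVs: E[XY] = E[X]*E[Y]
E[R] = 0.2
E[N] = 0.66666667
E[Z] = 0.2 * 0.66666667 = 0.13333333

0.13333333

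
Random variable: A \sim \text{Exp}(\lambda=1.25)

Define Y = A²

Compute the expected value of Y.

E[A²] = Var(A) + (E[A])² = 0.64 + 0.64 = 1.28

1.28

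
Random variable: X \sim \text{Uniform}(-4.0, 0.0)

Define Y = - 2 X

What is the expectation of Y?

For Y = -2X:
E[Y] = -2 * E[X]
E[X] = (-4 + 0)/2 = -2
E[Y] = -2 * (-2) = 4

4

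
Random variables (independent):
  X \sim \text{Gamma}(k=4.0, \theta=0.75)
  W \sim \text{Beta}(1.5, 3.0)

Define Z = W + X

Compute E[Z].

E[Z] = 1*E[X] + 1*E[W]
E[X] = 3
E[W] = 0.33333333
E[Z] = 1*3 + 1*0.33333333 = 3.3333333

3.3333333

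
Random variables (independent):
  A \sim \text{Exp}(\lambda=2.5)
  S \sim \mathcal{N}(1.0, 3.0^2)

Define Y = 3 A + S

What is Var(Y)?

For independent RVs: Var(aX + bY) = a²Var(X) + b²Var(Y)
Var(A) = 0.16
Var(S) = 9
Var(Y) = 3²*0.16 + 1²*9
= 9*0.16 + 1*9 = 10.44

10.44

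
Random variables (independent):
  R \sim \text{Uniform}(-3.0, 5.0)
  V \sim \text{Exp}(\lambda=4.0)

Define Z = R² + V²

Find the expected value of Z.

E[Z] = E[R²] + E[V²]
E[R²] = Var(R) + E[R]² = 5.3333333 + 1 = 6.3333333
E[V²] = Var(V) + E[V]² = 0.0625 + 0.0625 = 0.125
E[Z] = 6.3333333 + 0.125 = 6.4583333

6.4583333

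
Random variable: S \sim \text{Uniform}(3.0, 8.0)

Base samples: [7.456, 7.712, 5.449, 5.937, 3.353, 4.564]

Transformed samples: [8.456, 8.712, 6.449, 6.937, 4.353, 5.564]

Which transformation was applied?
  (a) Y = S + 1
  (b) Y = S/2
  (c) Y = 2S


Checking option (a) Y = S + 1:
  S = 7.456 -> Y = 8.456 ✓
  S = 7.712 -> Y = 8.712 ✓
  S = 5.449 -> Y = 6.449 ✓
All samples match this transformation.

(a) S + 1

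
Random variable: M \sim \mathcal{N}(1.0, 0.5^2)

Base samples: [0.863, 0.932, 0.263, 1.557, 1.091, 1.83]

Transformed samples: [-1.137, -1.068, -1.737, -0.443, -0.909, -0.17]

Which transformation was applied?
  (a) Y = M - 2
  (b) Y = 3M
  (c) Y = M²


Checking option (a) Y = M - 2:
  M = 0.863 -> Y = -1.137 ✓
  M = 0.932 -> Y = -1.068 ✓
  M = 0.263 -> Y = -1.737 ✓
All samples match this transformation.

(a) M - 2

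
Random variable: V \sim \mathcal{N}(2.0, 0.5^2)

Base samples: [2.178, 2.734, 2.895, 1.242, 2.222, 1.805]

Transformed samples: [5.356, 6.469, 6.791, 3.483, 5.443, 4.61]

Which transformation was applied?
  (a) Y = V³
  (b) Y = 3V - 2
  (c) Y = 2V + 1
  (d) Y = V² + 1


Checking option (c) Y = 2V + 1:
  V = 2.178 -> Y = 5.356 ✓
  V = 2.734 -> Y = 6.469 ✓
  V = 2.895 -> Y = 6.791 ✓
All samples match this transformation.

(c) 2V + 1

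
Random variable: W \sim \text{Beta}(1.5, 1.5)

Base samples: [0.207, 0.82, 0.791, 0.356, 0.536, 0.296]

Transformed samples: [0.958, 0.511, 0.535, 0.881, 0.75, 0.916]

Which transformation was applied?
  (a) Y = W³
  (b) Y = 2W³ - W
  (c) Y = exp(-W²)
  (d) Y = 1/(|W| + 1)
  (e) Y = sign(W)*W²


Checking option (c) Y = exp(-W²):
  W = 0.207 -> Y = 0.958 ✓
  W = 0.82 -> Y = 0.511 ✓
  W = 0.791 -> Y = 0.535 ✓
All samples match this transformation.

(c) exp(-W²)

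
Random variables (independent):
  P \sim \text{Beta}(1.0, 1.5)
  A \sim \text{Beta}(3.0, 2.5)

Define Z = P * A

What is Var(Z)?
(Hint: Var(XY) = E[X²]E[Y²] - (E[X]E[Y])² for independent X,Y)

Var(XY) = E[X²]E[Y²] - (E[X]E[Y])²
E[P] = 0.4, Var(P) = 0.068571429
E[A] = 0.54545455, Var(A) = 0.038143675
E[P²] = 0.068571429 + 0.4² = 0.22857143
E[A²] = 0.038143675 + 0.54545455² = 0.33566434
Var(Z) = 0.22857143*0.33566434 - (0.4*0.54545455)²
= 0.076723277 - 0.047603306 = 0.029119971

0.029119971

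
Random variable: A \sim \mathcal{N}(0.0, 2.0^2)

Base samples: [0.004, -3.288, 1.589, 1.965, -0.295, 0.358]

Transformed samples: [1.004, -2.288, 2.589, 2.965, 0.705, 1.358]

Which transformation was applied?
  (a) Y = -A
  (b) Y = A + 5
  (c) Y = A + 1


Checking option (c) Y = A + 1:
  A = 0.004 -> Y = 1.004 ✓
  A = -3.288 -> Y = -2.288 ✓
  A = 1.589 -> Y = 2.589 ✓
All samples match this transformation.

(c) A + 1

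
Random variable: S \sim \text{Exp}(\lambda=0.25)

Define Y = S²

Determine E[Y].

E[S²] = Var(S) + (E[S])² = 16 + 16 = 32

32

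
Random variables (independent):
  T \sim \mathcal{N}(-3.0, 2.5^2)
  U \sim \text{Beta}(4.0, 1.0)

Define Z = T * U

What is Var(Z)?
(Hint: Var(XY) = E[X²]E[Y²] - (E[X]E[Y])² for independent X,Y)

Var(XY) = E[X²]E[Y²] - (E[X]E[Y])²
E[T] = -3, Var(T) = 6.25
E[U] = 0.8, Var(U) = 0.026666667
E[T²] = 6.25 + (-3)² = 15.25
E[U²] = 0.026666667 + 0.8² = 0.66666667
Var(Z) = 15.25*0.66666667 - (-3*0.8)²
= 10.166667 - 5.76 = 4.4066667

4.4066667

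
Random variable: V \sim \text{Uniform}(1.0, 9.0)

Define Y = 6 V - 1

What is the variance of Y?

For Y = aV + b: Var(Y) = a² * Var(V)
Var(V) = (9 - 1)^2/12 = 5.3333333
Var(Y) = 6² * 5.3333333 = 36 * 5.3333333 = 192

192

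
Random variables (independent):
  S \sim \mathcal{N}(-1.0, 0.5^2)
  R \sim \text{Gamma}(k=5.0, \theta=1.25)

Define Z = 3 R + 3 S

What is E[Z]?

E[Z] = 3*E[S] + 3*E[R]
E[S] = -1
E[R] = 6.25
E[Z] = 3*(-1) + 3*6.25 = 15.75

15.75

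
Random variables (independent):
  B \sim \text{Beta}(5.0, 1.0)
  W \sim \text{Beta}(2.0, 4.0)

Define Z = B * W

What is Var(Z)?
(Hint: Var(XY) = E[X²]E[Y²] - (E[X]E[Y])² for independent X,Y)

Var(XY) = E[X²]E[Y²] - (E[X]E[Y])²
E[B] = 0.83333333, Var(B) = 0.01984127
E[W] = 0.33333333, Var(W) = 0.031746032
E[B²] = 0.01984127 + 0.83333333² = 0.71428571
E[W²] = 0.031746032 + 0.33333333² = 0.14285714
Var(Z) = 0.71428571*0.14285714 - (0.83333333*0.33333333)²
= 0.10204082 - 0.077160494 = 0.024880322

0.024880322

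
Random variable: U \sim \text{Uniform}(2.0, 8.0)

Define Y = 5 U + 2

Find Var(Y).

For Y = aU + b: Var(Y) = a² * Var(U)
Var(U) = (8 - 2)^2/12 = 3
Var(Y) = 5² * 3 = 25 * 3 = 75

75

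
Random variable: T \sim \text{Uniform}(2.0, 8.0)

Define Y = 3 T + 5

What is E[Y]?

For Y = 3T + 5:
E[Y] = 3 * E[T] + 5
E[T] = (2 + 8)/2 = 5
E[Y] = 3 * 5 + 5 = 20

20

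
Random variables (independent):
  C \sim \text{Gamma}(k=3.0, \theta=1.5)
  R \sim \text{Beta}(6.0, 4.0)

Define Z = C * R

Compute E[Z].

For independent RVs: E[XY] = E[X]*E[Y]
E[C] = 4.5
E[R] = 0.6
E[Z] = 4.5 * 0.6 = 2.7

2.7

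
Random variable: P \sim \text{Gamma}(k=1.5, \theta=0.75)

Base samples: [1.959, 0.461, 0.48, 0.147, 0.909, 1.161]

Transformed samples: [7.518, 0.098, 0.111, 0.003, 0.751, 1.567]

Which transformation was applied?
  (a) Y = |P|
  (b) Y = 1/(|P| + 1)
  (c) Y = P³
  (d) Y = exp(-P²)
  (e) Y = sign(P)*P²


Checking option (c) Y = P³:
  P = 1.959 -> Y = 7.518 ✓
  P = 0.461 -> Y = 0.098 ✓
  P = 0.48 -> Y = 0.111 ✓
All samples match this transformation.

(c) P³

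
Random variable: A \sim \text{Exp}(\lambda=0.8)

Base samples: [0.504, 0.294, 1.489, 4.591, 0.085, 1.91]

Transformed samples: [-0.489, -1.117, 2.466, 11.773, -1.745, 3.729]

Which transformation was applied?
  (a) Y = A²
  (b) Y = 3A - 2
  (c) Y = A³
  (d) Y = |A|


Checking option (b) Y = 3A - 2:
  A = 0.504 -> Y = -0.489 ✓
  A = 0.294 -> Y = -1.117 ✓
  A = 1.489 -> Y = 2.466 ✓
All samples match this transformation.

(b) 3A - 2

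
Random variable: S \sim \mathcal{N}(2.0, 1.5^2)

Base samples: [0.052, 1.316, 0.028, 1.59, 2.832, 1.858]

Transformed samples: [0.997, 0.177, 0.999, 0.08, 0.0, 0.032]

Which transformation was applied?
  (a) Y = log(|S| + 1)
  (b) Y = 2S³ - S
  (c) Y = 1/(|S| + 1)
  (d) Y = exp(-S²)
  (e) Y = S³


Checking option (d) Y = exp(-S²):
  S = 0.052 -> Y = 0.997 ✓
  S = 1.316 -> Y = 0.177 ✓
  S = 0.028 -> Y = 0.999 ✓
All samples match this transformation.

(d) exp(-S²)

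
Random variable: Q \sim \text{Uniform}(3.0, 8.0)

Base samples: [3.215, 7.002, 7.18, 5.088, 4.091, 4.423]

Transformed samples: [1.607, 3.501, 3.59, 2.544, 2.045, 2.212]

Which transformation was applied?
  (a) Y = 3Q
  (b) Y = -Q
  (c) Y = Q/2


Checking option (c) Y = Q/2:
  Q = 3.215 -> Y = 1.607 ✓
  Q = 7.002 -> Y = 3.501 ✓
  Q = 7.18 -> Y = 3.59 ✓
All samples match this transformation.

(c) Q/2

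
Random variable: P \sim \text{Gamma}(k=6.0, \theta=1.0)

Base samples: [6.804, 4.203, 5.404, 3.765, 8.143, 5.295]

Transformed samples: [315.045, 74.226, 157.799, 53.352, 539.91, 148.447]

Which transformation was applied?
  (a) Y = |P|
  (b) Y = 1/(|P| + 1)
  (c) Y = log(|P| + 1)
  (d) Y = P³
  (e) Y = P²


Checking option (d) Y = P³:
  P = 6.804 -> Y = 315.045 ✓
  P = 4.203 -> Y = 74.226 ✓
  P = 5.404 -> Y = 157.799 ✓
All samples match this transformation.

(d) P³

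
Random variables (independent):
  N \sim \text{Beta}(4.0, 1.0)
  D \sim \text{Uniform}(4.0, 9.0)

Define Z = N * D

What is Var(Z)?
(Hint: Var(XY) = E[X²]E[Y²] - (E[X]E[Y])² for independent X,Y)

Var(XY) = E[X²]E[Y²] - (E[X]E[Y])²
E[N] = 0.8, Var(N) = 0.026666667
E[D] = 6.5, Var(D) = 2.0833333
E[N²] = 0.026666667 + 0.8² = 0.66666667
E[D²] = 2.0833333 + 6.5² = 44.333333
Var(Z) = 0.66666667*44.333333 - (0.8*6.5)²
= 29.555556 - 27.04 = 2.5155556

2.5155556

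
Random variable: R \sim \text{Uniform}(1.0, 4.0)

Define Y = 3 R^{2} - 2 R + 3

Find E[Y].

E[Y] = 3*E[R²] - 2*E[R] + 3
E[R] = 2.5
E[R²] = Var(R) + (E[R])² = 0.75 + 6.25 = 7
E[Y] = 3*7 - 2*2.5 + 3 = 19

19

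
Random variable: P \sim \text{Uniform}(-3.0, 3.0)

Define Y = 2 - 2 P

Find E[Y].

For Y = -2P + 2:
E[Y] = -2 * E[P] + 2
E[P] = (-3 + 3)/2 = 0
E[Y] = -2 * 0 + 2 = 2

2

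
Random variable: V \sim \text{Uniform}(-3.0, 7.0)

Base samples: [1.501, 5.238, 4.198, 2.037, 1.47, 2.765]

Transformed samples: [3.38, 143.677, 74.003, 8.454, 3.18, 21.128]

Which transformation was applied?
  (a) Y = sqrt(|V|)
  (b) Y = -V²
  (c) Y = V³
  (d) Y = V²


Checking option (c) Y = V³:
  V = 1.501 -> Y = 3.38 ✓
  V = 5.238 -> Y = 143.677 ✓
  V = 4.198 -> Y = 74.003 ✓
All samples match this transformation.

(c) V³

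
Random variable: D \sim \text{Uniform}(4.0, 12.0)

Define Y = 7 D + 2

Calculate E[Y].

For Y = 7D + 2:
E[Y] = 7 * E[D] + 2
E[D] = (4 + 12)/2 = 8
E[Y] = 7 * 8 + 2 = 58

58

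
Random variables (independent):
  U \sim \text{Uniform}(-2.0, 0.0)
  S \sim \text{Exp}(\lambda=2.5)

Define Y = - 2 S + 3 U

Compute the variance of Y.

For independent RVs: Var(aX + bY) = a²Var(X) + b²Var(Y)
Var(U) = 0.33333333
Var(S) = 0.16
Var(Y) = 3²*0.33333333 + (-2)²*0.16
= 9*0.33333333 + 4*0.16 = 3.64

3.64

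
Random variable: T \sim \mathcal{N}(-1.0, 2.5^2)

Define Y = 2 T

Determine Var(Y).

For Y = aT + b: Var(Y) = a² * Var(T)
Var(T) = 2.5^2 = 6.25
Var(Y) = 2² * 6.25 = 4 * 6.25 = 25

25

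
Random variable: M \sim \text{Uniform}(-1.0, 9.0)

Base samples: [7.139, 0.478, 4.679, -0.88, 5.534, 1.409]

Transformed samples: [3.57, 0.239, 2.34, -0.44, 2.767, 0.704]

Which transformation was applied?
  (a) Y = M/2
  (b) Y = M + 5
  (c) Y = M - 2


Checking option (a) Y = M/2:
  M = 7.139 -> Y = 3.57 ✓
  M = 0.478 -> Y = 0.239 ✓
  M = 4.679 -> Y = 2.34 ✓
All samples match this transformation.

(a) M/2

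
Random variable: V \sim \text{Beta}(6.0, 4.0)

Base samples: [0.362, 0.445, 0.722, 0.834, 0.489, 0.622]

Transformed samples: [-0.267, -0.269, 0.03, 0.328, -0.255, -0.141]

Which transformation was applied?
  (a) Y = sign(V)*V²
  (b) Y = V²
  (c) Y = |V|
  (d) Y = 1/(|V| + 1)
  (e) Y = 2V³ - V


Checking option (e) Y = 2V³ - V:
  V = 0.362 -> Y = -0.267 ✓
  V = 0.445 -> Y = -0.269 ✓
  V = 0.722 -> Y = 0.03 ✓
All samples match this transformation.

(e) 2V³ - V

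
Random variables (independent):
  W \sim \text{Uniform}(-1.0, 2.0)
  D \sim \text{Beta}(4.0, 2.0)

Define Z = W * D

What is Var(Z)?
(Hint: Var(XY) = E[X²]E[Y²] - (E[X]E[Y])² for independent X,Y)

Var(XY) = E[X²]E[Y²] - (E[X]E[Y])²
E[W] = 0.5, Var(W) = 0.75
E[D] = 0.66666667, Var(D) = 0.031746032
E[W²] = 0.75 + 0.5² = 1
E[D²] = 0.031746032 + 0.66666667² = 0.47619048
Var(Z) = 1*0.47619048 - (0.5*0.66666667)²
= 0.47619048 - 0.11111111 = 0.36507937

0.36507937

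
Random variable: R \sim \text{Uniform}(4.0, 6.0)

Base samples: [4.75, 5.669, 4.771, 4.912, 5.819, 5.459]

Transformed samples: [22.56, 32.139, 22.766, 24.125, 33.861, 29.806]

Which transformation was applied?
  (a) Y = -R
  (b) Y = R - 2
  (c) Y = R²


Checking option (c) Y = R²:
  R = 4.75 -> Y = 22.56 ✓
  R = 5.669 -> Y = 32.139 ✓
  R = 4.771 -> Y = 22.766 ✓
All samples match this transformation.

(c) R²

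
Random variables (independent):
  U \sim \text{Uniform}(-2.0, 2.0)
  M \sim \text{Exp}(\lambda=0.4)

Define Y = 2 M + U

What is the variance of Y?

For independent RVs: Var(aX + bY) = a²Var(X) + b²Var(Y)
Var(U) = 1.3333333
Var(M) = 6.25
Var(Y) = 1²*1.3333333 + 2²*6.25
= 1*1.3333333 + 4*6.25 = 26.333333

26.333333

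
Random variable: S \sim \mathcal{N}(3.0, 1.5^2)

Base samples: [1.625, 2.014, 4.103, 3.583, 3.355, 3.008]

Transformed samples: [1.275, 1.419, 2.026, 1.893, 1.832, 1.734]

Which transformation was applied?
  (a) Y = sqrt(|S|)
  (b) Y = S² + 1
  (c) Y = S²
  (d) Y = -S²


Checking option (a) Y = sqrt(|S|):
  S = 1.625 -> Y = 1.275 ✓
  S = 2.014 -> Y = 1.419 ✓
  S = 4.103 -> Y = 2.026 ✓
All samples match this transformation.

(a) sqrt(|S|)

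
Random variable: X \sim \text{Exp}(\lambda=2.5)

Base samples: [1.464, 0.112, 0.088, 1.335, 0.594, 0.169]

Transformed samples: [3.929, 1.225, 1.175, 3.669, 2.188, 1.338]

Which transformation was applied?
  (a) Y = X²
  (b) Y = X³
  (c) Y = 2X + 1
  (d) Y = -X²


Checking option (c) Y = 2X + 1:
  X = 1.464 -> Y = 3.929 ✓
  X = 0.112 -> Y = 1.225 ✓
  X = 0.088 -> Y = 1.175 ✓
All samples match this transformation.

(c) 2X + 1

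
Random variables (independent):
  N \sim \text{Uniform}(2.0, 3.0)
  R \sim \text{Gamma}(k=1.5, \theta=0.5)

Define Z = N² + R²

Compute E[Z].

E[Z] = E[N²] + E[R²]
E[N²] = Var(N) + E[N]² = 0.083333333 + 6.25 = 6.3333333
E[R²] = Var(R) + E[R]² = 0.375 + 0.5625 = 0.9375
E[Z] = 6.3333333 + 0.9375 = 7.2708333

7.2708333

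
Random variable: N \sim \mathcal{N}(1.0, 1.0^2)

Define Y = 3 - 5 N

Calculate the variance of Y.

For Y = aN + b: Var(Y) = a² * Var(N)
Var(N) = 1.0^2 = 1
Var(Y) = (-5)² * 1 = 25 * 1 = 25

25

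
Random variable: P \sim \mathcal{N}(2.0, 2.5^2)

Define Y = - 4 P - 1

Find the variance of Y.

For Y = aP + b: Var(Y) = a² * Var(P)
Var(P) = 2.5^2 = 6.25
Var(Y) = (-4)² * 6.25 = 16 * 6.25 = 100

100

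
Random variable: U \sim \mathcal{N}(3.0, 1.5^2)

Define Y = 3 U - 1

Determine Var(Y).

For Y = aU + b: Var(Y) = a² * Var(U)
Var(U) = 1.5^2 = 2.25
Var(Y) = 3² * 2.25 = 9 * 2.25 = 20.25

20.25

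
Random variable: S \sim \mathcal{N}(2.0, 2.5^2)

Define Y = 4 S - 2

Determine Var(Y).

For Y = aS + b: Var(Y) = a² * Var(S)
Var(S) = 2.5^2 = 6.25
Var(Y) = 4² * 6.25 = 16 * 6.25 = 100

100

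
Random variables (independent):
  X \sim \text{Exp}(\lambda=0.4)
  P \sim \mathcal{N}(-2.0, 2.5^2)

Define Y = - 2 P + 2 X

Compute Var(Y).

For independent RVs: Var(aX + bY) = a²Var(X) + b²Var(Y)
Var(X) = 6.25
Var(P) = 6.25
Var(Y) = 2²*6.25 + (-2)²*6.25
= 4*6.25 + 4*6.25 = 50

50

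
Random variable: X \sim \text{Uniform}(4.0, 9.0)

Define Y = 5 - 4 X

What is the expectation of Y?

For Y = -4X + 5:
E[Y] = -4 * E[X] + 5
E[X] = (4 + 9)/2 = 6.5
E[Y] = -4 * 6.5 + 5 = -21

-21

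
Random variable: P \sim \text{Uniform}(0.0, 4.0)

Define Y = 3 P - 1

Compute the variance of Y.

For Y = aP + b: Var(Y) = a² * Var(P)
Var(P) = (4 - 0)^2/12 = 1.3333333
Var(Y) = 3² * 1.3333333 = 9 * 1.3333333 = 12

12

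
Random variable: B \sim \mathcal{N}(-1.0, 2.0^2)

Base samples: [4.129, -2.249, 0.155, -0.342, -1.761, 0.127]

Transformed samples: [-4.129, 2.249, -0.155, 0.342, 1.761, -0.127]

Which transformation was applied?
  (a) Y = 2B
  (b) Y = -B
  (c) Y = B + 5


Checking option (b) Y = -B:
  B = 4.129 -> Y = -4.129 ✓
  B = -2.249 -> Y = 2.249 ✓
  B = 0.155 -> Y = -0.155 ✓
All samples match this transformation.

(b) -B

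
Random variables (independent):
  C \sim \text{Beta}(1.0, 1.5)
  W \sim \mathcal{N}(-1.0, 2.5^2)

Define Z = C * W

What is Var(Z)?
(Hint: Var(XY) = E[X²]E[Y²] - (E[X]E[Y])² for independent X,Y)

Var(XY) = E[X²]E[Y²] - (E[X]E[Y])²
E[C] = 0.4, Var(C) = 0.068571429
E[W] = -1, Var(W) = 6.25
E[C²] = 0.068571429 + 0.4² = 0.22857143
E[W²] = 6.25 + (-1)² = 7.25
Var(Z) = 0.22857143*7.25 - (0.4*(-1))²
= 1.6571429 - 0.16 = 1.4971429

1.4971429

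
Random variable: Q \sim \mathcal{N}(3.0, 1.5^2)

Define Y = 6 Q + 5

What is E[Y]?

For Y = 6Q + 5:
E[Y] = 6 * E[Q] + 5
E[Q] = 3.0 = 3
E[Y] = 6 * 3 + 5 = 23

23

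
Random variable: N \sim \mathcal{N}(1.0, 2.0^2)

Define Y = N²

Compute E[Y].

Using E[X²] = Var(X) + (E[X])²:
E[N] = 1
Var(N) = 2.0^2 = 4
E[N²] = 4 + 1² = 4 + 1 = 5

5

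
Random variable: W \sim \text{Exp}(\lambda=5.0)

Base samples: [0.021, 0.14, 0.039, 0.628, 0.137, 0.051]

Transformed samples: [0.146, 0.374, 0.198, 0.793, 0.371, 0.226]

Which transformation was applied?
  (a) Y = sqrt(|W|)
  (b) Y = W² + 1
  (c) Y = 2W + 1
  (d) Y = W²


Checking option (a) Y = sqrt(|W|):
  W = 0.021 -> Y = 0.146 ✓
  W = 0.14 -> Y = 0.374 ✓
  W = 0.039 -> Y = 0.198 ✓
All samples match this transformation.

(a) sqrt(|W|)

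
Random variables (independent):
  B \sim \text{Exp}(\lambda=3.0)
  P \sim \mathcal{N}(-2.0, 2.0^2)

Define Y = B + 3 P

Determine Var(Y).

For independent RVs: Var(aX + bY) = a²Var(X) + b²Var(Y)
Var(B) = 0.11111111
Var(P) = 4
Var(Y) = 1²*0.11111111 + 3²*4
= 1*0.11111111 + 9*4 = 36.111111

36.111111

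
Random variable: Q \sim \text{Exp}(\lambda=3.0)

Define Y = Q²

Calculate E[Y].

Using E[X²] = Var(X) + (E[X])²:
E[Q] = 0.33333333
Var(Q) = 1/3.0^2 = 0.11111111
E[Q²] = 0.11111111 + 0.33333333² = 0.11111111 + 0.11111111 = 0.22222222

0.22222222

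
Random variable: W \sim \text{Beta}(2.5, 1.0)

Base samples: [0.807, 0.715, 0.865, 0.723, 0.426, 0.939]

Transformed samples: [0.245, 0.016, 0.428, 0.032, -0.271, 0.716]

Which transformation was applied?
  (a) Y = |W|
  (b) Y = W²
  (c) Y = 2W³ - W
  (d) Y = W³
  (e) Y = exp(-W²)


Checking option (c) Y = 2W³ - W:
  W = 0.807 -> Y = 0.245 ✓
  W = 0.715 -> Y = 0.016 ✓
  W = 0.865 -> Y = 0.428 ✓
All samples match this transformation.

(c) 2W³ - W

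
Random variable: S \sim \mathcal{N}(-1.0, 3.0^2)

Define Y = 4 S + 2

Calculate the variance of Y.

For Y = aS + b: Var(Y) = a² * Var(S)
Var(S) = 3.0^2 = 9
Var(Y) = 4² * 9 = 16 * 9 = 144

144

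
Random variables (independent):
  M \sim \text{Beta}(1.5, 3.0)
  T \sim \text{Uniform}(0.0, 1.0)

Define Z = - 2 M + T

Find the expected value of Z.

E[Z] = -2*E[M] + 1*E[T]
E[M] = 0.33333333
E[T] = 0.5
E[Z] = -2*0.33333333 + 1*0.5 = -0.16666667

-0.16666667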